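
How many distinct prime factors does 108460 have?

108460 = 2^2 · 27115
27115 = 5 · 5423
5423 = 11 · 493
493 = 17 · 29
108460 = 2^2 · 5 · 11 · 17 · 29, which has 5 distinct prime factors.

5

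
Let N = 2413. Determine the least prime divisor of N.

2413 is odd.
Digit sum 10, not divisible by 3.
Ends in 3: not divisible by 5.
7: 2413 = 7·344 + 5
11: 2413 = 11·219 + 4
13: 2413 = 13·185 + 8
17: 2413 = 17·141 + 16
19: 2413 = 19·127

19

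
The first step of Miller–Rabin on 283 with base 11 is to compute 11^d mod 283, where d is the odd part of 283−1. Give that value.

283 − 1 = 282 = 2^1 · 141, so d = 141.
11^1 ≡ 11 (mod 283)
11^2 ≡ 11^2 = 121 ≡ 121 (mod 283)
11^4 ≡ 121^2 = 14641 ≡ 208 (mod 283)
11^8 ≡ 208^2 = 43264 ≡ 248 (mod 283)
11^16 ≡ 248^2 = 61504 ≡ 93 (mod 283)
11^32 ≡ 93^2 = 8649 ≡ 159 (mod 283)
11^64 ≡ 159^2 = 25281 ≡ 94 (mod 283)
11^128 ≡ 94^2 = 8836 ≡ 63 (mod 283)
141 = 128 + 8 + 4 + 1 in binary powers of 2.
So 11^141 ≡ 63 · 248 · 208 · 11 ≡ 1 (mod 283).
Since 11^d ≡ 1 (mod 283), base 11 does not prove 283 composite.

1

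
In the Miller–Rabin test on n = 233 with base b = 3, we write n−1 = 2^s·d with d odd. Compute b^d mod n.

221

233 − 1 = 232 = 2^3 · 29, so d = 29.
3^1 ≡ 3 (mod 233)
3^2 ≡ 3^2 = 9 ≡ 9 (mod 233)
3^4 ≡ 9^2 = 81 ≡ 81 (mod 233)
3^8 ≡ 81^2 = 6561 ≡ 37 (mod 233)
3^16 ≡ 37^2 = 1369 ≡ 204 (mod 233)
29 = 16 + 8 + 4 + 1 in binary powers of 2.
So 3^29 ≡ 204 · 37 · 81 · 3 ≡ 221 (mod 233).
Squaring chain: 221 → 144 → 232; reaches −1, so base 3 does not prove 233 composite.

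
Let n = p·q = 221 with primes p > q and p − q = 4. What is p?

Since p = q + 4, we have 221 = q(q + 4), so q² + 4q − 221 = 0.
Discriminant: 4² + 4·221 = 16 + 884 = 900; √900 = 30.
q = (−4 + 30)/2 = 13, and p = q + 4 = 17.
Check: 13 · 17 = 221.

17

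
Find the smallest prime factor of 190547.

190547 is odd.
Digit sum 26, not divisible by 3.
Ends in 7: not divisible by 5.
7: 190547 = 7·27221

7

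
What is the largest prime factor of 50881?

73

50881 = 17 · 2993
2993 = 41 · 73
73 is prime.
So 50881 = 17 · 41 · 73; the largest prime factor is 73.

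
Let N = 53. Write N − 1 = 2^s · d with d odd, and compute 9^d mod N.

53 − 1 = 52 = 2^2 · 13, so d = 13.
9^1 ≡ 9 (mod 53)
9^2 ≡ 9^2 = 81 ≡ 28 (mod 53)
9^4 ≡ 28^2 = 784 ≡ 42 (mod 53)
9^8 ≡ 42^2 = 1764 ≡ 15 (mod 53)
13 = 8 + 4 + 1 in binary powers of 2.
So 9^13 ≡ 15 · 42 · 9 ≡ 52 (mod 53).
Since 9^d ≡ 52 (mod 53), base 9 does not prove 53 composite.

52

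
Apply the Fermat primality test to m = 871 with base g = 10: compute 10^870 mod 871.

625

10^1 ≡ 10 (mod 871)
10^2 ≡ 10^2 = 100 ≡ 100 (mod 871)
10^4 ≡ 100^2 = 10000 ≡ 419 (mod 871)
10^8 ≡ 419^2 = 175561 ≡ 490 (mod 871)
10^16 ≡ 490^2 = 240100 ≡ 575 (mod 871)
10^32 ≡ 575^2 = 330625 ≡ 516 (mod 871)
10^64 ≡ 516^2 = 266256 ≡ 601 (mod 871)
10^128 ≡ 601^2 = 361201 ≡ 607 (mod 871)
10^256 ≡ 607^2 = 368449 ≡ 16 (mod 871)
10^512 ≡ 16^2 = 256 ≡ 256 (mod 871)
870 = 512 + 256 + 64 + 32 + 4 + 2 in binary powers of 2.
So 10^870 ≡ 256 · 16 · 601 · 516 · 419 · 100 ≡ 625 (mod 871).
Since 625 ≠ 1, base 10 is a Fermat witness: 871 is composite.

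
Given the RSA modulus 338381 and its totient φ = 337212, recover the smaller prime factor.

φ(n) = (p−1)(q−1) = n − (p+q) + 1, so p + q = 338381 − 337212 + 1 = 1170.
p and q are the roots of t² − 1170t + 338381 = 0.
Discriminant: 1170² − 4·338381 = 1368900 − 1353524 = 15376; √15376 = 124.
q = (1170 − 124)/2 = 523, p = (1170 + 124)/2 = 647.
Check: 523 · 647 = 338381.

523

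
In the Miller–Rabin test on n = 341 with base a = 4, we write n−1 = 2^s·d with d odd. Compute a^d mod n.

1

341 − 1 = 340 = 2^2 · 85, so d = 85.
4^1 ≡ 4 (mod 341)
4^2 ≡ 4^2 = 16 ≡ 16 (mod 341)
4^4 ≡ 16^2 = 256 ≡ 256 (mod 341)
4^8 ≡ 256^2 = 65536 ≡ 64 (mod 341)
4^16 ≡ 64^2 = 4096 ≡ 4 (mod 341)
4^32 ≡ 4^2 = 16 ≡ 16 (mod 341)
4^64 ≡ 16^2 = 256 ≡ 256 (mod 341)
85 = 64 + 16 + 4 + 1 in binary powers of 2.
So 4^85 ≡ 256 · 4 · 256 · 4 ≡ 1 (mod 341).
Since 4^d ≡ 1 (mod 341), base 4 does not prove 341 composite.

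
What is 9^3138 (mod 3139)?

293

9^1 ≡ 9 (mod 3139)
9^2 ≡ 9^2 = 81 ≡ 81 (mod 3139)
9^4 ≡ 81^2 = 6561 ≡ 283 (mod 3139)
9^8 ≡ 283^2 = 80089 ≡ 1614 (mod 3139)
9^16 ≡ 1614^2 = 2604996 ≡ 2765 (mod 3139)
9^32 ≡ 2765^2 = 7645225 ≡ 1760 (mod 3139)
9^64 ≡ 1760^2 = 3097600 ≡ 2546 (mod 3139)
9^128 ≡ 2546^2 = 6482116 ≡ 81 (mod 3139)
9^256 ≡ 81^2 = 6561 ≡ 283 (mod 3139)
9^512 ≡ 283^2 = 80089 ≡ 1614 (mod 3139)
9^1024 ≡ 1614^2 = 2604996 ≡ 2765 (mod 3139)
9^2048 ≡ 2765^2 = 7645225 ≡ 1760 (mod 3139)
3138 = 2048 + 1024 + 64 + 2 in binary powers of 2.
So 9^3138 ≡ 1760 · 2765 · 2546 · 81 ≡ 293 (mod 3139).
Since 293 ≠ 1, base 9 is a Fermat witness: 3139 is composite.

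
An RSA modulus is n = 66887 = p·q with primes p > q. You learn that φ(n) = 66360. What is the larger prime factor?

317

φ(n) = (p−1)(q−1) = n − (p+q) + 1, so p + q = 66887 − 66360 + 1 = 528.
p and q are the roots of t² − 528t + 66887 = 0.
Discriminant: 528² − 4·66887 = 278784 − 267548 = 11236; √11236 = 106.
q = (528 − 106)/2 = 211, p = (528 + 106)/2 = 317.
Check: 211 · 317 = 66887.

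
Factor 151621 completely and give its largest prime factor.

151621 = 31 · 4891
4891 = 67 · 73
73 is prime.
So 151621 = 31 · 67 · 73; the largest prime factor is 73.

73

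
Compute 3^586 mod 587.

3^1 ≡ 3 (mod 587)
3^2 ≡ 3^2 = 9 ≡ 9 (mod 587)
3^4 ≡ 9^2 = 81 ≡ 81 (mod 587)
3^8 ≡ 81^2 = 6561 ≡ 104 (mod 587)
3^16 ≡ 104^2 = 10816 ≡ 250 (mod 587)
3^32 ≡ 250^2 = 62500 ≡ 278 (mod 587)
3^64 ≡ 278^2 = 77284 ≡ 387 (mod 587)
3^128 ≡ 387^2 = 149769 ≡ 84 (mod 587)
3^256 ≡ 84^2 = 7056 ≡ 12 (mod 587)
3^512 ≡ 12^2 = 144 ≡ 144 (mod 587)
586 = 512 + 64 + 8 + 2 in binary powers of 2.
So 3^586 ≡ 144 · 387 · 104 · 9 ≡ 1 (mod 587).
Since the result is 1, base 3 gives no evidence that 587 is composite.

1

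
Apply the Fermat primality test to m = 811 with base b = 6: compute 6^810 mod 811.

1

6^1 ≡ 6 (mod 811)
6^2 ≡ 6^2 = 36 ≡ 36 (mod 811)
6^4 ≡ 36^2 = 1296 ≡ 485 (mod 811)
6^8 ≡ 485^2 = 235225 ≡ 35 (mod 811)
6^16 ≡ 35^2 = 1225 ≡ 414 (mod 811)
6^32 ≡ 414^2 = 171396 ≡ 275 (mod 811)
6^64 ≡ 275^2 = 75625 ≡ 202 (mod 811)
6^128 ≡ 202^2 = 40804 ≡ 254 (mod 811)
6^256 ≡ 254^2 = 64516 ≡ 447 (mod 811)
6^512 ≡ 447^2 = 199809 ≡ 303 (mod 811)
810 = 512 + 256 + 32 + 8 + 2 in binary powers of 2.
So 6^810 ≡ 303 · 447 · 275 · 35 · 36 ≡ 1 (mod 811).
Since the result is 1, base 6 gives no evidence that 811 is composite.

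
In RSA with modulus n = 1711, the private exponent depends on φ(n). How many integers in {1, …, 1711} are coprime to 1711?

Factor: 1711 = 29 · 59.
φ(1711) = (29−1) · (59−1) = 28 · 58 = 1624.

1624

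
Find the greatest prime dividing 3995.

47

3995 = 5 · 799
799 = 17 · 47
47 is prime.
So 3995 = 5 · 17 · 47; the largest prime factor is 47.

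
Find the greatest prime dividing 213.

213 = 3 · 71
71 is prime.
So 213 = 3 · 71; the largest prime factor is 71.

71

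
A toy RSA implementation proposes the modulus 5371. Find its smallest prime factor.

41

5371 is odd.
Digit sum 16, not divisible by 3.
Ends in 1: not divisible by 5.
7: 5371 = 7·767 + 2
11: 5371 = 11·488 + 3
13: 5371 = 13·413 + 2
17: 5371 = 17·315 + 16
19: 5371 = 19·282 + 13
23: 5371 = 23·233 + 12
29: 5371 = 29·185 + 6
31: 5371 = 31·173 + 8
37: 5371 = 37·145 + 6
41: 5371 = 41·131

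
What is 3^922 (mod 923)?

432

3^1 ≡ 3 (mod 923)
3^2 ≡ 3^2 = 9 ≡ 9 (mod 923)
3^4 ≡ 9^2 = 81 ≡ 81 (mod 923)
3^8 ≡ 81^2 = 6561 ≡ 100 (mod 923)
3^16 ≡ 100^2 = 10000 ≡ 770 (mod 923)
3^32 ≡ 770^2 = 592900 ≡ 334 (mod 923)
3^64 ≡ 334^2 = 111556 ≡ 796 (mod 923)
3^128 ≡ 796^2 = 633616 ≡ 438 (mod 923)
3^256 ≡ 438^2 = 191844 ≡ 783 (mod 923)
3^512 ≡ 783^2 = 613089 ≡ 217 (mod 923)
922 = 512 + 256 + 128 + 16 + 8 + 2 in binary powers of 2.
So 3^922 ≡ 217 · 783 · 438 · 770 · 100 · 9 ≡ 432 (mod 923).
Since 432 ≠ 1, base 3 is a Fermat witness: 923 is composite.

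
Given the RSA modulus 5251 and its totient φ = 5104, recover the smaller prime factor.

59

φ(n) = (p−1)(q−1) = n − (p+q) + 1, so p + q = 5251 − 5104 + 1 = 148.
p and q are the roots of t² − 148t + 5251 = 0.
Discriminant: 148² − 4·5251 = 21904 − 21004 = 900; √900 = 30.
q = (148 − 30)/2 = 59, p = (148 + 30)/2 = 89.
Check: 59 · 89 = 5251.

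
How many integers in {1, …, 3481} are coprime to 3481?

3422

Factor: 3481 = 59^2.
φ(3481) = 59^1·(59−1) = 3422.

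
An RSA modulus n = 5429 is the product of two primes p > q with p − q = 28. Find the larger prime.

Since p = q + 28, we have 5429 = q(q + 28), so q² + 28q − 5429 = 0.
Discriminant: 28² + 4·5429 = 784 + 21716 = 22500; √22500 = 150.
q = (−28 + 150)/2 = 61, and p = q + 28 = 89.
Check: 61 · 89 = 5429.

89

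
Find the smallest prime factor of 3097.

3097 is odd.
Digit sum 19, not divisible by 3.
Ends in 7: not divisible by 5.
7: 3097 = 7·442 + 3
11: 3097 = 11·281 + 6
13: 3097 = 13·238 + 3
17: 3097 = 17·182 + 3
19: 3097 = 19·163

19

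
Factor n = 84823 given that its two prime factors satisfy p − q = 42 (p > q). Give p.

313

Since p = q + 42, we have 84823 = q(q + 42), so q² + 42q − 84823 = 0.
Discriminant: 42² + 4·84823 = 1764 + 339292 = 341056; √341056 = 584.
q = (−42 + 584)/2 = 271, and p = q + 42 = 313.
Check: 271 · 313 = 84823.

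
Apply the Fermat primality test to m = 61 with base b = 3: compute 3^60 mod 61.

3^1 ≡ 3 (mod 61)
3^2 ≡ 3^2 = 9 ≡ 9 (mod 61)
3^4 ≡ 9^2 = 81 ≡ 20 (mod 61)
3^8 ≡ 20^2 = 400 ≡ 34 (mod 61)
3^16 ≡ 34^2 = 1156 ≡ 58 (mod 61)
3^32 ≡ 58^2 = 3364 ≡ 9 (mod 61)
60 = 32 + 16 + 8 + 4 in binary powers of 2.
So 3^60 ≡ 9 · 58 · 34 · 20 ≡ 1 (mod 61).
Since the result is 1, base 3 gives no evidence that 61 is composite.

1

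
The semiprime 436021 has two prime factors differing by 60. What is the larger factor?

691

Since p = q + 60, we have 436021 = q(q + 60), so q² + 60q − 436021 = 0.
Discriminant: 60² + 4·436021 = 3600 + 1744084 = 1747684; √1747684 = 1322.
q = (−60 + 1322)/2 = 631, and p = q + 60 = 691.
Check: 631 · 691 = 436021.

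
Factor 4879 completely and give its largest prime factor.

41

4879 = 7 · 697
697 = 17 · 41
41 is prime.
So 4879 = 7 · 17 · 41; the largest prime factor is 41.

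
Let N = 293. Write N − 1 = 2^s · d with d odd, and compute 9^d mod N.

292

293 − 1 = 292 = 2^2 · 73, so d = 73.
9^1 ≡ 9 (mod 293)
9^2 ≡ 9^2 = 81 ≡ 81 (mod 293)
9^4 ≡ 81^2 = 6561 ≡ 115 (mod 293)
9^8 ≡ 115^2 = 13225 ≡ 40 (mod 293)
9^16 ≡ 40^2 = 1600 ≡ 135 (mod 293)
9^32 ≡ 135^2 = 18225 ≡ 59 (mod 293)
9^64 ≡ 59^2 = 3481 ≡ 258 (mod 293)
73 = 64 + 8 + 1 in binary powers of 2.
So 9^73 ≡ 258 · 40 · 9 ≡ 292 (mod 293).
Since 9^d ≡ 292 (mod 293), base 9 does not prove 293 composite.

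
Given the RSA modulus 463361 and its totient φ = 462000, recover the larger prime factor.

φ(n) = (p−1)(q−1) = n − (p+q) + 1, so p + q = 463361 − 462000 + 1 = 1362.
p and q are the roots of t² − 1362t + 463361 = 0.
Discriminant: 1362² − 4·463361 = 1855044 − 1853444 = 1600; √1600 = 40.
q = (1362 − 40)/2 = 661, p = (1362 + 40)/2 = 701.
Check: 661 · 701 = 463361.

701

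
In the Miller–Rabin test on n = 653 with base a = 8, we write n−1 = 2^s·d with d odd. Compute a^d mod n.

504

653 − 1 = 652 = 2^2 · 163, so d = 163.
8^1 ≡ 8 (mod 653)
8^2 ≡ 8^2 = 64 ≡ 64 (mod 653)
8^4 ≡ 64^2 = 4096 ≡ 178 (mod 653)
8^8 ≡ 178^2 = 31684 ≡ 340 (mod 653)
8^16 ≡ 340^2 = 115600 ≡ 19 (mod 653)
8^32 ≡ 19^2 = 361 ≡ 361 (mod 653)
8^64 ≡ 361^2 = 130321 ≡ 374 (mod 653)
8^128 ≡ 374^2 = 139876 ≡ 134 (mod 653)
163 = 128 + 32 + 2 + 1 in binary powers of 2.
So 8^163 ≡ 134 · 361 · 64 · 8 ≡ 504 (mod 653).
Squaring chain: 504 → 652; reaches −1, so base 8 does not prove 653 composite.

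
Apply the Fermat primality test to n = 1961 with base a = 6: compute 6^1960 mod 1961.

1444

6^1 ≡ 6 (mod 1961)
6^2 ≡ 6^2 = 36 ≡ 36 (mod 1961)
6^4 ≡ 36^2 = 1296 ≡ 1296 (mod 1961)
6^8 ≡ 1296^2 = 1679616 ≡ 1000 (mod 1961)
6^16 ≡ 1000^2 = 1000000 ≡ 1851 (mod 1961)
6^32 ≡ 1851^2 = 3426201 ≡ 334 (mod 1961)
6^64 ≡ 334^2 = 111556 ≡ 1740 (mod 1961)
6^128 ≡ 1740^2 = 3027600 ≡ 1777 (mod 1961)
6^256 ≡ 1777^2 = 3157729 ≡ 519 (mod 1961)
6^512 ≡ 519^2 = 269361 ≡ 704 (mod 1961)
6^1024 ≡ 704^2 = 495616 ≡ 1444 (mod 1961)
1960 = 1024 + 512 + 256 + 128 + 32 + 8 in binary powers of 2.
So 6^1960 ≡ 1444 · 704 · 519 · 1777 · 334 · 1000 ≡ 1444 (mod 1961).
Since 1444 ≠ 1, base 6 is a Fermat witness: 1961 is composite.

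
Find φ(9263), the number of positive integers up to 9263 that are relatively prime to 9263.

9048

Factor: 9263 = 59 · 157.
φ(9263) = (59−1) · (157−1) = 58 · 156 = 9048.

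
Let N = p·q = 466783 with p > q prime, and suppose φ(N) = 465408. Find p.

φ(n) = (p−1)(q−1) = n − (p+q) + 1, so p + q = 466783 − 465408 + 1 = 1376.
p and q are the roots of t² − 1376t + 466783 = 0.
Discriminant: 1376² − 4·466783 = 1893376 − 1867132 = 26244; √26244 = 162.
q = (1376 − 162)/2 = 607, p = (1376 + 162)/2 = 769.
Check: 607 · 769 = 466783.

769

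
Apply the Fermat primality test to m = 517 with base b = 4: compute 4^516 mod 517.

4^1 ≡ 4 (mod 517)
4^2 ≡ 4^2 = 16 ≡ 16 (mod 517)
4^4 ≡ 16^2 = 256 ≡ 256 (mod 517)
4^8 ≡ 256^2 = 65536 ≡ 394 (mod 517)
4^16 ≡ 394^2 = 155236 ≡ 136 (mod 517)
4^32 ≡ 136^2 = 18496 ≡ 401 (mod 517)
4^64 ≡ 401^2 = 160801 ≡ 14 (mod 517)
4^128 ≡ 14^2 = 196 ≡ 196 (mod 517)
4^256 ≡ 196^2 = 38416 ≡ 158 (mod 517)
4^512 ≡ 158^2 = 24964 ≡ 148 (mod 517)
516 = 512 + 4 in binary powers of 2.
So 4^516 ≡ 148 · 256 ≡ 147 (mod 517).
Since 147 ≠ 1, base 4 is a Fermat witness: 517 is composite.

147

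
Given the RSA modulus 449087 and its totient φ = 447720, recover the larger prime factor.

821

φ(n) = (p−1)(q−1) = n − (p+q) + 1, so p + q = 449087 − 447720 + 1 = 1368.
p and q are the roots of t² − 1368t + 449087 = 0.
Discriminant: 1368² − 4·449087 = 1871424 − 1796348 = 75076; √75076 = 274.
q = (1368 − 274)/2 = 547, p = (1368 + 274)/2 = 821.
Check: 547 · 821 = 449087.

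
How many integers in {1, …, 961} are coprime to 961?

Factor: 961 = 31^2.
φ(961) = 31^1·(31−1) = 930.

930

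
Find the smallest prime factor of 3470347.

3470347 is odd.
Digit sum 28, not divisible by 3.
Ends in 7: not divisible by 5.
7: 3470347 = 7·495763 + 6
11: 3470347 = 11·315486 + 1
13: 3470347 = 13·266949 + 10
17: 3470347 = 17·204138 + 1
19: 3470347 = 19·182649 + 16
23: 3470347 = 23·150884 + 15
29: 3470347 = 29·119667 + 4
31: 3470347 = 31·111946 + 21
37: 3470347 = 37·93793 + 6
41: 3470347 = 41·84642 + 25
43: 3470347 = 43·80705 + 32
47: 3470347 = 47·73837 + 8
53: 3470347 = 53·65478 + 13
59: 3470347 = 59·58819 + 26
61: 3470347 = 61·56890 + 57
67: 3470347 = 67·51796 + 15
71: 3470347 = 71·48878 + 9
73: 3470347 = 73·47539

73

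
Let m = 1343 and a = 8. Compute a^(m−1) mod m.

8^1 ≡ 8 (mod 1343)
8^2 ≡ 8^2 = 64 ≡ 64 (mod 1343)
8^4 ≡ 64^2 = 4096 ≡ 67 (mod 1343)
8^8 ≡ 67^2 = 4489 ≡ 460 (mod 1343)
8^16 ≡ 460^2 = 211600 ≡ 749 (mod 1343)
8^32 ≡ 749^2 = 561001 ≡ 970 (mod 1343)
8^64 ≡ 970^2 = 940900 ≡ 800 (mod 1343)
8^128 ≡ 800^2 = 640000 ≡ 732 (mod 1343)
8^256 ≡ 732^2 = 535824 ≡ 1310 (mod 1343)
8^512 ≡ 1310^2 = 1716100 ≡ 1089 (mod 1343)
8^1024 ≡ 1089^2 = 1185921 ≡ 52 (mod 1343)
1342 = 1024 + 256 + 32 + 16 + 8 + 4 + 2 in binary powers of 2.
So 8^1342 ≡ 52 · 1310 · 970 · 749 · 460 · 67 · 64 ≡ 38 (mod 1343).
Since 38 ≠ 1, base 8 is a Fermat witness: 1343 is composite.

38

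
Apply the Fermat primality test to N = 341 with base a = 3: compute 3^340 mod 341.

56

3^1 ≡ 3 (mod 341)
3^2 ≡ 3^2 = 9 ≡ 9 (mod 341)
3^4 ≡ 9^2 = 81 ≡ 81 (mod 341)
3^8 ≡ 81^2 = 6561 ≡ 82 (mod 341)
3^16 ≡ 82^2 = 6724 ≡ 245 (mod 341)
3^32 ≡ 245^2 = 60025 ≡ 9 (mod 341)
3^64 ≡ 9^2 = 81 ≡ 81 (mod 341)
3^128 ≡ 81^2 = 6561 ≡ 82 (mod 341)
3^256 ≡ 82^2 = 6724 ≡ 245 (mod 341)
340 = 256 + 64 + 16 + 4 in binary powers of 2.
So 3^340 ≡ 245 · 81 · 245 · 81 ≡ 56 (mod 341).
Since 56 ≠ 1, base 3 is a Fermat witness: 341 is composite.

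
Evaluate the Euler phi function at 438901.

Factor: 438901 = 43 · 59 · 173.
φ(438901) = (43−1) · (59−1) · (173−1) = 42 · 58 · 172 = 418992.

418992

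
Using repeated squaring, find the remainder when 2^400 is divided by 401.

2^1 ≡ 2 (mod 401)
2^2 ≡ 2^2 = 4 ≡ 4 (mod 401)
2^4 ≡ 4^2 = 16 ≡ 16 (mod 401)
2^8 ≡ 16^2 = 256 ≡ 256 (mod 401)
2^16 ≡ 256^2 = 65536 ≡ 173 (mod 401)
2^32 ≡ 173^2 = 29929 ≡ 255 (mod 401)
2^64 ≡ 255^2 = 65025 ≡ 63 (mod 401)
2^128 ≡ 63^2 = 3969 ≡ 360 (mod 401)
2^256 ≡ 360^2 = 129600 ≡ 77 (mod 401)
400 = 256 + 128 + 16 in binary powers of 2.
So 2^400 ≡ 77 · 360 · 173 ≡ 1 (mod 401).
Since the result is 1, base 2 gives no evidence that 401 is composite.

1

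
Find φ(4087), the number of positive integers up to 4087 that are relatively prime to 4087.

3960

Factor: 4087 = 61 · 67.
φ(4087) = (61−1) · (67−1) = 60 · 66 = 3960.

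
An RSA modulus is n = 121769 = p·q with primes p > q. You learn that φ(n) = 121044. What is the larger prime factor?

463

φ(n) = (p−1)(q−1) = n − (p+q) + 1, so p + q = 121769 − 121044 + 1 = 726.
p and q are the roots of t² − 726t + 121769 = 0.
Discriminant: 726² − 4·121769 = 527076 − 487076 = 40000; √40000 = 200.
q = (726 − 200)/2 = 263, p = (726 + 200)/2 = 463.
Check: 263 · 463 = 121769.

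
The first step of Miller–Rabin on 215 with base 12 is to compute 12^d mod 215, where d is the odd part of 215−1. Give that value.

215 − 1 = 214 = 2^1 · 107, so d = 107.
12^1 ≡ 12 (mod 215)
12^2 ≡ 12^2 = 144 ≡ 144 (mod 215)
12^4 ≡ 144^2 = 20736 ≡ 96 (mod 215)
12^8 ≡ 96^2 = 9216 ≡ 186 (mod 215)
12^16 ≡ 186^2 = 34596 ≡ 196 (mod 215)
12^32 ≡ 196^2 = 38416 ≡ 146 (mod 215)
12^64 ≡ 146^2 = 21316 ≡ 31 (mod 215)
107 = 64 + 32 + 8 + 2 + 1 in binary powers of 2.
So 12^107 ≡ 31 · 146 · 186 · 144 · 12 ≡ 28 (mod 215).
Squaring chain: 28; never reaches −1, so base 12 is a Miller–Rabin witness that 215 is composite.

28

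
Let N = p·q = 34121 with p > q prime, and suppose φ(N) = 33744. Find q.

φ(n) = (p−1)(q−1) = n − (p+q) + 1, so p + q = 34121 − 33744 + 1 = 378.
p and q are the roots of t² − 378t + 34121 = 0.
Discriminant: 378² − 4·34121 = 142884 − 136484 = 6400; √6400 = 80.
q = (378 − 80)/2 = 149, p = (378 + 80)/2 = 229.
Check: 149 · 229 = 34121.

149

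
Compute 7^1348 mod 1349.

7^1 ≡ 7 (mod 1349)
7^2 ≡ 7^2 = 49 ≡ 49 (mod 1349)
7^4 ≡ 49^2 = 2401 ≡ 1052 (mod 1349)
7^8 ≡ 1052^2 = 1106704 ≡ 524 (mod 1349)
7^16 ≡ 524^2 = 274576 ≡ 729 (mod 1349)
7^32 ≡ 729^2 = 531441 ≡ 1284 (mod 1349)
7^64 ≡ 1284^2 = 1648656 ≡ 178 (mod 1349)
7^128 ≡ 178^2 = 31684 ≡ 657 (mod 1349)
7^256 ≡ 657^2 = 431649 ≡ 1318 (mod 1349)
7^512 ≡ 1318^2 = 1737124 ≡ 961 (mod 1349)
7^1024 ≡ 961^2 = 923521 ≡ 805 (mod 1349)
1348 = 1024 + 256 + 64 + 4 in binary powers of 2.
So 7^1348 ≡ 805 · 1318 · 178 · 1052 ≡ 292 (mod 1349).
Since 292 ≠ 1, base 7 is a Fermat witness: 1349 is composite.

292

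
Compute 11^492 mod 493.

285

11^1 ≡ 11 (mod 493)
11^2 ≡ 11^2 = 121 ≡ 121 (mod 493)
11^4 ≡ 121^2 = 14641 ≡ 344 (mod 493)
11^8 ≡ 344^2 = 118336 ≡ 16 (mod 493)
11^16 ≡ 16^2 = 256 ≡ 256 (mod 493)
11^32 ≡ 256^2 = 65536 ≡ 460 (mod 493)
11^64 ≡ 460^2 = 211600 ≡ 103 (mod 493)
11^128 ≡ 103^2 = 10609 ≡ 256 (mod 493)
11^256 ≡ 256^2 = 65536 ≡ 460 (mod 493)
492 = 256 + 128 + 64 + 32 + 8 + 4 in binary powers of 2.
So 11^492 ≡ 460 · 256 · 103 · 460 · 16 · 344 ≡ 285 (mod 493).
Since 285 ≠ 1, base 11 is a Fermat witness: 493 is composite.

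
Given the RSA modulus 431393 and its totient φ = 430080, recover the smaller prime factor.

φ(n) = (p−1)(q−1) = n − (p+q) + 1, so p + q = 431393 − 430080 + 1 = 1314.
p and q are the roots of t² − 1314t + 431393 = 0.
Discriminant: 1314² − 4·431393 = 1726596 − 1725572 = 1024; √1024 = 32.
q = (1314 − 32)/2 = 641, p = (1314 + 32)/2 = 673.
Check: 641 · 673 = 431393.

641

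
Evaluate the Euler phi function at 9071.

Factor: 9071 = 47 · 193.
φ(9071) = (47−1) · (193−1) = 46 · 192 = 8832.

8832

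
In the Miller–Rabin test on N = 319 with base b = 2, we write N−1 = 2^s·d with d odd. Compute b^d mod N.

171

319 − 1 = 318 = 2^1 · 159, so d = 159.
2^1 ≡ 2 (mod 319)
2^2 ≡ 2^2 = 4 ≡ 4 (mod 319)
2^4 ≡ 4^2 = 16 ≡ 16 (mod 319)
2^8 ≡ 16^2 = 256 ≡ 256 (mod 319)
2^16 ≡ 256^2 = 65536 ≡ 141 (mod 319)
2^32 ≡ 141^2 = 19881 ≡ 103 (mod 319)
2^64 ≡ 103^2 = 10609 ≡ 82 (mod 319)
2^128 ≡ 82^2 = 6724 ≡ 25 (mod 319)
159 = 128 + 16 + 8 + 4 + 2 + 1 in binary powers of 2.
So 2^159 ≡ 25 · 141 · 256 · 16 · 4 · 2 ≡ 171 (mod 319).
Squaring chain: 171; never reaches −1, so base 2 is a Miller–Rabin witness that 319 is composite.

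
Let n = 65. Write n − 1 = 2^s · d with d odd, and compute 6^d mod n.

65 − 1 = 64 = 2^6 · 1, so d = 1.
6^1 ≡ 6 (mod 65)
1 = 1 in binary powers of 2.
So 6^1 ≡ 6 ≡ 6 (mod 65).
Squaring chain: 6 → 36 → 61 → 16 → 61 → 16; never reaches −1, so base 6 is a Miller–Rabin witness that 65 is composite.

6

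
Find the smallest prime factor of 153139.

7

153139 is odd.
Digit sum 22, not divisible by 3.
Ends in 9: not divisible by 5.
7: 153139 = 7·21877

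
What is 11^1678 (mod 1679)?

791

11^1 ≡ 11 (mod 1679)
11^2 ≡ 11^2 = 121 ≡ 121 (mod 1679)
11^4 ≡ 121^2 = 14641 ≡ 1209 (mod 1679)
11^8 ≡ 1209^2 = 1461681 ≡ 951 (mod 1679)
11^16 ≡ 951^2 = 904401 ≡ 1099 (mod 1679)
11^32 ≡ 1099^2 = 1207801 ≡ 600 (mod 1679)
11^64 ≡ 600^2 = 360000 ≡ 694 (mod 1679)
11^128 ≡ 694^2 = 481636 ≡ 1442 (mod 1679)
11^256 ≡ 1442^2 = 2079364 ≡ 762 (mod 1679)
11^512 ≡ 762^2 = 580644 ≡ 1389 (mod 1679)
11^1024 ≡ 1389^2 = 1929321 ≡ 150 (mod 1679)
1678 = 1024 + 512 + 128 + 8 + 4 + 2 in binary powers of 2.
So 11^1678 ≡ 150 · 1389 · 1442 · 951 · 1209 · 121 ≡ 791 (mod 1679).
Since 791 ≠ 1, base 11 is a Fermat witness: 1679 is composite.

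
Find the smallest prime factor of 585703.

585703 is odd.
Digit sum 28, not divisible by 3.
Ends in 3: not divisible by 5.
7: 585703 = 7·83671 + 6
11: 585703 = 11·53245 + 8
13: 585703 = 13·45054 + 1
17: 585703 = 17·34453 + 2
19: 585703 = 19·30826 + 9
23: 585703 = 23·25465 + 8
29: 585703 = 29·20196 + 19
31: 585703 = 31·18893 + 20
37: 585703 = 37·15829 + 30
41: 585703 = 41·14285 + 18
43: 585703 = 43·13621

43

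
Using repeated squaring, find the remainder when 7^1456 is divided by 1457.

1278

7^1 ≡ 7 (mod 1457)
7^2 ≡ 7^2 = 49 ≡ 49 (mod 1457)
7^4 ≡ 49^2 = 2401 ≡ 944 (mod 1457)
7^8 ≡ 944^2 = 891136 ≡ 909 (mod 1457)
7^16 ≡ 909^2 = 826281 ≡ 162 (mod 1457)
7^32 ≡ 162^2 = 26244 ≡ 18 (mod 1457)
7^64 ≡ 18^2 = 324 ≡ 324 (mod 1457)
7^128 ≡ 324^2 = 104976 ≡ 72 (mod 1457)
7^256 ≡ 72^2 = 5184 ≡ 813 (mod 1457)
7^512 ≡ 813^2 = 660969 ≡ 948 (mod 1457)
7^1024 ≡ 948^2 = 898704 ≡ 1192 (mod 1457)
1456 = 1024 + 256 + 128 + 32 + 16 in binary powers of 2.
So 7^1456 ≡ 1192 · 813 · 72 · 18 · 162 ≡ 1278 (mod 1457).
Since 1278 ≠ 1, base 7 is a Fermat witness: 1457 is composite.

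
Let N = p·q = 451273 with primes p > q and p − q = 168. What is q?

593

Since p = q + 168, we have 451273 = q(q + 168), so q² + 168q − 451273 = 0.
Discriminant: 168² + 4·451273 = 28224 + 1805092 = 1833316; √1833316 = 1354.
q = (−168 + 1354)/2 = 593, and p = q + 168 = 761.
Check: 593 · 761 = 451273.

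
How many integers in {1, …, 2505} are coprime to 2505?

1328

Factor: 2505 = 3 · 5 · 167.
φ(2505) = (3−1) · (5−1) · (167−1) = 2 · 4 · 166 = 1328.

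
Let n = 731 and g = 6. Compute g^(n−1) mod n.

49

6^1 ≡ 6 (mod 731)
6^2 ≡ 6^2 = 36 ≡ 36 (mod 731)
6^4 ≡ 36^2 = 1296 ≡ 565 (mod 731)
6^8 ≡ 565^2 = 319225 ≡ 509 (mod 731)
6^16 ≡ 509^2 = 259081 ≡ 307 (mod 731)
6^32 ≡ 307^2 = 94249 ≡ 681 (mod 731)
6^64 ≡ 681^2 = 463761 ≡ 307 (mod 731)
6^128 ≡ 307^2 = 94249 ≡ 681 (mod 731)
6^256 ≡ 681^2 = 463761 ≡ 307 (mod 731)
6^512 ≡ 307^2 = 94249 ≡ 681 (mod 731)
730 = 512 + 128 + 64 + 16 + 8 + 2 in binary powers of 2.
So 6^730 ≡ 681 · 681 · 307 · 307 · 509 · 36 ≡ 49 (mod 731).
Since 49 ≠ 1, base 6 is a Fermat witness: 731 is composite.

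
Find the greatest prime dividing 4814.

83

4814 = 2 · 2407
2407 = 29 · 83
83 is prime.
So 4814 = 2 · 29 · 83; the largest prime factor is 83.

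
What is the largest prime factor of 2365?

2365 = 5 · 473
473 = 11 · 43
43 is prime.
So 2365 = 5 · 11 · 43; the largest prime factor is 43.

43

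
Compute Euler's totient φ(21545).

16560

Factor: 21545 = 5 · 31 · 139.
φ(21545) = (5−1) · (31−1) · (139−1) = 4 · 30 · 138 = 16560.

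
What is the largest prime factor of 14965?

14965 = 5 · 2993
2993 = 41 · 73
73 is prime.
So 14965 = 5 · 41 · 73; the largest prime factor is 73.

73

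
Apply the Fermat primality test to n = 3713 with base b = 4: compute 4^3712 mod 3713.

3033

4^1 ≡ 4 (mod 3713)
4^2 ≡ 4^2 = 16 ≡ 16 (mod 3713)
4^4 ≡ 16^2 = 256 ≡ 256 (mod 3713)
4^8 ≡ 256^2 = 65536 ≡ 2415 (mod 3713)
4^16 ≡ 2415^2 = 5832225 ≡ 2815 (mod 3713)
4^32 ≡ 2815^2 = 7924225 ≡ 683 (mod 3713)
4^64 ≡ 683^2 = 466489 ≡ 2364 (mod 3713)
4^128 ≡ 2364^2 = 5588496 ≡ 431 (mod 3713)
4^256 ≡ 431^2 = 185761 ≡ 111 (mod 3713)
4^512 ≡ 111^2 = 12321 ≡ 1182 (mod 3713)
4^1024 ≡ 1182^2 = 1397124 ≡ 1036 (mod 3713)
4^2048 ≡ 1036^2 = 1073296 ≡ 239 (mod 3713)
3712 = 2048 + 1024 + 512 + 128 in binary powers of 2.
So 4^3712 ≡ 239 · 1036 · 1182 · 431 ≡ 3033 (mod 3713).
Since 3033 ≠ 1, base 4 is a Fermat witness: 3713 is composite.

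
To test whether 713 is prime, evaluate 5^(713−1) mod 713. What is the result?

315

5^1 ≡ 5 (mod 713)
5^2 ≡ 5^2 = 25 ≡ 25 (mod 713)
5^4 ≡ 25^2 = 625 ≡ 625 (mod 713)
5^8 ≡ 625^2 = 390625 ≡ 614 (mod 713)
5^16 ≡ 614^2 = 376996 ≡ 532 (mod 713)
5^32 ≡ 532^2 = 283024 ≡ 676 (mod 713)
5^64 ≡ 676^2 = 456976 ≡ 656 (mod 713)
5^128 ≡ 656^2 = 430336 ≡ 397 (mod 713)
5^256 ≡ 397^2 = 157609 ≡ 36 (mod 713)
5^512 ≡ 36^2 = 1296 ≡ 583 (mod 713)
712 = 512 + 128 + 64 + 8 in binary powers of 2.
So 5^712 ≡ 583 · 397 · 656 · 614 ≡ 315 (mod 713).
Since 315 ≠ 1, base 5 is a Fermat witness: 713 is composite.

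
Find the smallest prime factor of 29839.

29839 is odd.
Digit sum 31, not divisible by 3.
Ends in 9: not divisible by 5.
7: 29839 = 7·4262 + 5
11: 29839 = 11·2712 + 7
13: 29839 = 13·2295 + 4
17: 29839 = 17·1755 + 4
19: 29839 = 19·1570 + 9
23: 29839 = 23·1297 + 8
29: 29839 = 29·1028 + 27
31: 29839 = 31·962 + 17
37: 29839 = 37·806 + 17
41: 29839 = 41·727 + 32
43: 29839 = 43·693 + 40
47: 29839 = 47·634 + 41
53: 29839 = 53·563

53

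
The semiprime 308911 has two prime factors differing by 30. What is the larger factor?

571

Since p = q + 30, we have 308911 = q(q + 30), so q² + 30q − 308911 = 0.
Discriminant: 30² + 4·308911 = 900 + 1235644 = 1236544; √1236544 = 1112.
q = (−30 + 1112)/2 = 541, and p = q + 30 = 571.
Check: 541 · 571 = 308911.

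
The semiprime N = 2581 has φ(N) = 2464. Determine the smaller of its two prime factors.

φ(n) = (p−1)(q−1) = n − (p+q) + 1, so p + q = 2581 − 2464 + 1 = 118.
p and q are the roots of t² − 118t + 2581 = 0.
Discriminant: 118² − 4·2581 = 13924 − 10324 = 3600; √3600 = 60.
q = (118 − 60)/2 = 29, p = (118 + 60)/2 = 89.
Check: 29 · 89 = 2581.

29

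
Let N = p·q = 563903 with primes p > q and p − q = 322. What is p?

929

Since p = q + 322, we have 563903 = q(q + 322), so q² + 322q − 563903 = 0.
Discriminant: 322² + 4·563903 = 103684 + 2255612 = 2359296; √2359296 = 1536.
q = (−322 + 1536)/2 = 607, and p = q + 322 = 929.
Check: 607 · 929 = 563903.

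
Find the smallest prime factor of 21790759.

21790759 is odd.
Digit sum 40, not divisible by 3.
Ends in 9: not divisible by 5.
7: 21790759 = 7·3112965 + 4
11: 21790759 = 11·1980978 + 1
13: 21790759 = 13·1676212 + 3
17: 21790759 = 17·1281809 + 6
19: 21790759 = 19·1146882 + 1
23: 21790759 = 23·947424 + 7
29: 21790759 = 29·751405 + 14
31: 21790759 = 31·702927 + 22
37: 21790759 = 37·588939 + 16
41: 21790759 = 41·531481 + 38
43: 21790759 = 43·506761 + 36
47: 21790759 = 47·463633 + 8
53: 21790759 = 53·411146 + 21
59: 21790759 = 59·369334 + 53
61: 21790759 = 61·357225 + 34
67: 21790759 = 67·325235 + 14
71: 21790759 = 71·306912 + 7
73: 21790759 = 73·298503 + 40
79: 21790759 = 79·275832 + 31
83: 21790759 = 83·262539 + 22
89: 21790759 = 89·244839 + 88
97: 21790759 = 97·224647

97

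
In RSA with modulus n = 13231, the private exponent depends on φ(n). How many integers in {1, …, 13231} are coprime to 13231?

Factor: 13231 = 101 · 131.
φ(13231) = (101−1) · (131−1) = 100 · 130 = 13000.

13000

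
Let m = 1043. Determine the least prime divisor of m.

7

1043 is odd.
Digit sum 8, not divisible by 3.
Ends in 3: not divisible by 5.
7: 1043 = 7·149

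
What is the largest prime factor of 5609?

79

5609 = 71 · 79
79 is prime.
So 5609 = 71 · 79; the largest prime factor is 79.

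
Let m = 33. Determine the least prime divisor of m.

33 is odd.
Digit sum 6, divisible by 3.

3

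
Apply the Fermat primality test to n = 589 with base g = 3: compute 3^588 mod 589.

562

3^1 ≡ 3 (mod 589)
3^2 ≡ 3^2 = 9 ≡ 9 (mod 589)
3^4 ≡ 9^2 = 81 ≡ 81 (mod 589)
3^8 ≡ 81^2 = 6561 ≡ 82 (mod 589)
3^16 ≡ 82^2 = 6724 ≡ 245 (mod 589)
3^32 ≡ 245^2 = 60025 ≡ 536 (mod 589)
3^64 ≡ 536^2 = 287296 ≡ 453 (mod 589)
3^128 ≡ 453^2 = 205209 ≡ 237 (mod 589)
3^256 ≡ 237^2 = 56169 ≡ 214 (mod 589)
3^512 ≡ 214^2 = 45796 ≡ 443 (mod 589)
588 = 512 + 64 + 8 + 4 in binary powers of 2.
So 3^588 ≡ 443 · 453 · 82 · 81 ≡ 562 (mod 589).
Since 562 ≠ 1, base 3 is a Fermat witness: 589 is composite.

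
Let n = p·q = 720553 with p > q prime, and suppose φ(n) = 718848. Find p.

φ(n) = (p−1)(q−1) = n − (p+q) + 1, so p + q = 720553 − 718848 + 1 = 1706.
p and q are the roots of t² − 1706t + 720553 = 0.
Discriminant: 1706² − 4·720553 = 2910436 − 2882212 = 28224; √28224 = 168.
q = (1706 − 168)/2 = 769, p = (1706 + 168)/2 = 937.
Check: 769 · 937 = 720553.

937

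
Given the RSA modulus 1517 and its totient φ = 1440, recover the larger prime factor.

41

φ(n) = (p−1)(q−1) = n − (p+q) + 1, so p + q = 1517 − 1440 + 1 = 78.
p and q are the roots of t² − 78t + 1517 = 0.
Discriminant: 78² − 4·1517 = 6084 − 6068 = 16; √16 = 4.
q = (78 − 4)/2 = 37, p = (78 + 4)/2 = 41.
Check: 37 · 41 = 1517.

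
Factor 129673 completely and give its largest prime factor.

89

129673 = 31 · 4183
4183 = 47 · 89
89 is prime.
So 129673 = 31 · 47 · 89; the largest prime factor is 89.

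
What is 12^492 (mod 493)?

378

12^1 ≡ 12 (mod 493)
12^2 ≡ 12^2 = 144 ≡ 144 (mod 493)
12^4 ≡ 144^2 = 20736 ≡ 30 (mod 493)
12^8 ≡ 30^2 = 900 ≡ 407 (mod 493)
12^16 ≡ 407^2 = 165649 ≡ 1 (mod 493)
12^32 ≡ 1^2 = 1 ≡ 1 (mod 493)
12^64 ≡ 1^2 = 1 ≡ 1 (mod 493)
12^128 ≡ 1^2 = 1 ≡ 1 (mod 493)
12^256 ≡ 1^2 = 1 ≡ 1 (mod 493)
492 = 256 + 128 + 64 + 32 + 8 + 4 in binary powers of 2.
So 12^492 ≡ 1 · 1 · 1 · 1 · 407 · 30 ≡ 378 (mod 493).
Since 378 ≠ 1, base 12 is a Fermat witness: 493 is composite.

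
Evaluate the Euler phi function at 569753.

Factor: 569753 = 19 · 157 · 191.
φ(569753) = (19−1) · (157−1) · (191−1) = 18 · 156 · 190 = 533520.

533520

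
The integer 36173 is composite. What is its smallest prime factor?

61

36173 is odd.
Digit sum 20, not divisible by 3.
Ends in 3: not divisible by 5.
7: 36173 = 7·5167 + 4
11: 36173 = 11·3288 + 5
13: 36173 = 13·2782 + 7
17: 36173 = 17·2127 + 14
19: 36173 = 19·1903 + 16
23: 36173 = 23·1572 + 17
29: 36173 = 29·1247 + 10
31: 36173 = 31·1166 + 27
37: 36173 = 37·977 + 24
41: 36173 = 41·882 + 11
43: 36173 = 43·841 + 10
47: 36173 = 47·769 + 30
53: 36173 = 53·682 + 27
59: 36173 = 59·613 + 6
61: 36173 = 61·593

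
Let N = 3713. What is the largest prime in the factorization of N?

3713 = 47 · 79
79 is prime.
So 3713 = 47 · 79; the largest prime factor is 79.

79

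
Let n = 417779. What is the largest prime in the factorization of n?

97

417779 = 59 · 7081
7081 = 73 · 97
97 is prime.
So 417779 = 59 · 73 · 97; the largest prime factor is 97.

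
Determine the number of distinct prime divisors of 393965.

393965 = 5 · 78793
78793 = 11 · 7163
7163 = 13 · 551
551 = 19 · 29
393965 = 5 · 11 · 13 · 19 · 29, which has 5 distinct prime factors.

5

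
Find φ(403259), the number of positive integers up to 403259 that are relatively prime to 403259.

379456

Factor: 403259 = 23 · 89 · 197.
φ(403259) = (23−1) · (89−1) · (197−1) = 22 · 88 · 196 = 379456.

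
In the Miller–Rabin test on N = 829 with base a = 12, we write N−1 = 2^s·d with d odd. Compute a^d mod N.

829 − 1 = 828 = 2^2 · 207, so d = 207.
12^1 ≡ 12 (mod 829)
12^2 ≡ 12^2 = 144 ≡ 144 (mod 829)
12^4 ≡ 144^2 = 20736 ≡ 11 (mod 829)
12^8 ≡ 11^2 = 121 ≡ 121 (mod 829)
12^16 ≡ 121^2 = 14641 ≡ 548 (mod 829)
12^32 ≡ 548^2 = 300304 ≡ 206 (mod 829)
12^64 ≡ 206^2 = 42436 ≡ 157 (mod 829)
12^128 ≡ 157^2 = 24649 ≡ 608 (mod 829)
207 = 128 + 64 + 8 + 4 + 2 + 1 in binary powers of 2.
So 12^207 ≡ 608 · 157 · 121 · 11 · 144 · 12 ≡ 828 (mod 829).
Since 12^d ≡ 828 (mod 829), base 12 does not prove 829 composite.

828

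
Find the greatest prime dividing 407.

37

407 = 11 · 37
37 is prime.
So 407 = 11 · 37; the largest prime factor is 37.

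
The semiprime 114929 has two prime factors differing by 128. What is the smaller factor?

Since p = q + 128, we have 114929 = q(q + 128), so q² + 128q − 114929 = 0.
Discriminant: 128² + 4·114929 = 16384 + 459716 = 476100; √476100 = 690.
q = (−128 + 690)/2 = 281, and p = q + 128 = 409.
Check: 281 · 409 = 114929.

281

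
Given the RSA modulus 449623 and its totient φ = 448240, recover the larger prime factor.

φ(n) = (p−1)(q−1) = n − (p+q) + 1, so p + q = 449623 − 448240 + 1 = 1384.
p and q are the roots of t² − 1384t + 449623 = 0.
Discriminant: 1384² − 4·449623 = 1915456 − 1798492 = 116964; √116964 = 342.
q = (1384 − 342)/2 = 521, p = (1384 + 342)/2 = 863.
Check: 521 · 863 = 449623.

863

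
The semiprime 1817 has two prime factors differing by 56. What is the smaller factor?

Since p = q + 56, we have 1817 = q(q + 56), so q² + 56q − 1817 = 0.
Discriminant: 56² + 4·1817 = 3136 + 7268 = 10404; √10404 = 102.
q = (−56 + 102)/2 = 23, and p = q + 56 = 79.
Check: 23 · 79 = 1817.

23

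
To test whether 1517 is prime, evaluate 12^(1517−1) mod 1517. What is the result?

127

12^1 ≡ 12 (mod 1517)
12^2 ≡ 12^2 = 144 ≡ 144 (mod 1517)
12^4 ≡ 144^2 = 20736 ≡ 1015 (mod 1517)
12^8 ≡ 1015^2 = 1030225 ≡ 182 (mod 1517)
12^16 ≡ 182^2 = 33124 ≡ 1267 (mod 1517)
12^32 ≡ 1267^2 = 1605289 ≡ 303 (mod 1517)
12^64 ≡ 303^2 = 91809 ≡ 789 (mod 1517)
12^128 ≡ 789^2 = 622521 ≡ 551 (mod 1517)
12^256 ≡ 551^2 = 303601 ≡ 201 (mod 1517)
12^512 ≡ 201^2 = 40401 ≡ 959 (mod 1517)
12^1024 ≡ 959^2 = 919681 ≡ 379 (mod 1517)
1516 = 1024 + 256 + 128 + 64 + 32 + 8 + 4 in binary powers of 2.
So 12^1516 ≡ 379 · 201 · 551 · 789 · 303 · 182 · 1015 ≡ 127 (mod 1517).
Since 127 ≠ 1, base 12 is a Fermat witness: 1517 is composite.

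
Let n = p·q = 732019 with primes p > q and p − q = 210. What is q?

757

Since p = q + 210, we have 732019 = q(q + 210), so q² + 210q − 732019 = 0.
Discriminant: 210² + 4·732019 = 44100 + 2928076 = 2972176; √2972176 = 1724.
q = (−210 + 1724)/2 = 757, and p = q + 210 = 967.
Check: 757 · 967 = 732019.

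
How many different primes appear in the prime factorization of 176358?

176358 = 2 · 88179
88179 = 3 · 29393
29393 = 7 · 4199
4199 = 13 · 323
323 = 17 · 19
176358 = 2 · 3 · 7 · 13 · 17 · 19, which has 6 distinct prime factors.

6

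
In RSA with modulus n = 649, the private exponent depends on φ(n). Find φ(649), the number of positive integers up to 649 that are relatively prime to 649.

Factor: 649 = 11 · 59.
φ(649) = (11−1) · (59−1) = 10 · 58 = 580.

580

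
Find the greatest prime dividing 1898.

1898 = 2 · 949
949 = 13 · 73
73 is prime.
So 1898 = 2 · 13 · 73; the largest prime factor is 73.

73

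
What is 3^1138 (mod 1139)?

3^1 ≡ 3 (mod 1139)
3^2 ≡ 3^2 = 9 ≡ 9 (mod 1139)
3^4 ≡ 9^2 = 81 ≡ 81 (mod 1139)
3^8 ≡ 81^2 = 6561 ≡ 866 (mod 1139)
3^16 ≡ 866^2 = 749956 ≡ 494 (mod 1139)
3^32 ≡ 494^2 = 244036 ≡ 290 (mod 1139)
3^64 ≡ 290^2 = 84100 ≡ 953 (mod 1139)
3^128 ≡ 953^2 = 908209 ≡ 426 (mod 1139)
3^256 ≡ 426^2 = 181476 ≡ 375 (mod 1139)
3^512 ≡ 375^2 = 140625 ≡ 528 (mod 1139)
3^1024 ≡ 528^2 = 278784 ≡ 868 (mod 1139)
1138 = 1024 + 64 + 32 + 16 + 2 in binary powers of 2.
So 3^1138 ≡ 868 · 953 · 290 · 494 · 9 ≡ 1097 (mod 1139).
Since 1097 ≠ 1, base 3 is a Fermat witness: 1139 is composite.

1097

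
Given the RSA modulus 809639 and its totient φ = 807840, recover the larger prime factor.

φ(n) = (p−1)(q−1) = n − (p+q) + 1, so p + q = 809639 − 807840 + 1 = 1800.
p and q are the roots of t² − 1800t + 809639 = 0.
Discriminant: 1800² − 4·809639 = 3240000 − 3238556 = 1444; √1444 = 38.
q = (1800 − 38)/2 = 881, p = (1800 + 38)/2 = 919.
Check: 881 · 919 = 809639.

919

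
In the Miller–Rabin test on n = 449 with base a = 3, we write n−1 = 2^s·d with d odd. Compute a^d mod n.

391

449 − 1 = 448 = 2^6 · 7, so d = 7.
3^1 ≡ 3 (mod 449)
3^2 ≡ 3^2 = 9 ≡ 9 (mod 449)
3^4 ≡ 9^2 = 81 ≡ 81 (mod 449)
7 = 4 + 2 + 1 in binary powers of 2.
So 3^7 ≡ 81 · 9 · 3 ≡ 391 (mod 449).
Squaring chain: 391 → 221 → 349 → 122 → 67 → 448; reaches −1, so base 3 does not prove 449 composite.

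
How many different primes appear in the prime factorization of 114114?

6

114114 = 2 · 57057
57057 = 3 · 19019
19019 = 7 · 2717
2717 = 11 · 247
247 = 13 · 19
114114 = 2 · 3 · 7 · 11 · 13 · 19, which has 6 distinct prime factors.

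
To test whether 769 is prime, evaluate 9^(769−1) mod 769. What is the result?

9^1 ≡ 9 (mod 769)
9^2 ≡ 9^2 = 81 ≡ 81 (mod 769)
9^4 ≡ 81^2 = 6561 ≡ 409 (mod 769)
9^8 ≡ 409^2 = 167281 ≡ 408 (mod 769)
9^16 ≡ 408^2 = 166464 ≡ 360 (mod 769)
9^32 ≡ 360^2 = 129600 ≡ 408 (mod 769)
9^64 ≡ 408^2 = 166464 ≡ 360 (mod 769)
9^128 ≡ 360^2 = 129600 ≡ 408 (mod 769)
9^256 ≡ 408^2 = 166464 ≡ 360 (mod 769)
9^512 ≡ 360^2 = 129600 ≡ 408 (mod 769)
768 = 512 + 256 in binary powers of 2.
So 9^768 ≡ 408 · 360 ≡ 1 (mod 769).
Since the result is 1, base 9 gives no evidence that 769 is composite.

1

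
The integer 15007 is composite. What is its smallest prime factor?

43

15007 is odd.
Digit sum 13, not divisible by 3.
Ends in 7: not divisible by 5.
7: 15007 = 7·2143 + 6
11: 15007 = 11·1364 + 3
13: 15007 = 13·1154 + 5
17: 15007 = 17·882 + 13
19: 15007 = 19·789 + 16
23: 15007 = 23·652 + 11
29: 15007 = 29·517 + 14
31: 15007 = 31·484 + 3
37: 15007 = 37·405 + 22
41: 15007 = 41·366 + 1
43: 15007 = 43·349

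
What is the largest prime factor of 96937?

59

96937 = 31 · 3127
3127 = 53 · 59
59 is prime.
So 96937 = 31 · 53 · 59; the largest prime factor is 59.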